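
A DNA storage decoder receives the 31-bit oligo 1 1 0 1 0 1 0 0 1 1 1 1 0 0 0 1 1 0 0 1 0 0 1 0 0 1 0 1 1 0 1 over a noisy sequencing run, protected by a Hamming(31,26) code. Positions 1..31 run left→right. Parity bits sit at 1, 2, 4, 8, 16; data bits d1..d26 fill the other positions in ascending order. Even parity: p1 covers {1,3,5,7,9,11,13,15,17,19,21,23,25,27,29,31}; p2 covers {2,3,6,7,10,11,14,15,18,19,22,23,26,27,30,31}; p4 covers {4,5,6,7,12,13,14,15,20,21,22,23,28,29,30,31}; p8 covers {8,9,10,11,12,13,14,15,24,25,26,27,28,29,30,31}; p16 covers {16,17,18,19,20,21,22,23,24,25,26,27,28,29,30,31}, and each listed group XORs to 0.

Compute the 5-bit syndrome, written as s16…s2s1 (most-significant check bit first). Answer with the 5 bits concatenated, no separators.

00011

s1 (pos 1,3,5,7,9,11,13,15,17,19,21,23,25,27,29,31): 1⊕0⊕0⊕0⊕1⊕1⊕0⊕0⊕1⊕0⊕0⊕1⊕0⊕0⊕1⊕1 = 1
s2 (pos 2,3,6,7,10,11,14,15,18,19,22,23,26,27,30,31): 1⊕0⊕1⊕0⊕1⊕1⊕0⊕0⊕0⊕0⊕0⊕1⊕1⊕0⊕0⊕1 = 1
s4 (pos 4,5,6,7,12,13,14,15,20,21,22,23,28,29,30,31): 1⊕0⊕1⊕0⊕1⊕0⊕0⊕0⊕1⊕0⊕0⊕1⊕1⊕1⊕0⊕1 = 0
s8 (pos 8,9,10,11,12,13,14,15,24,25,26,27,28,29,30,31): 0⊕1⊕1⊕1⊕1⊕0⊕0⊕0⊕0⊕0⊕1⊕0⊕1⊕1⊕0⊕1 = 0
s16 (pos 16,17,18,19,20,21,22,23,24,25,26,27,28,29,30,31): 1⊕1⊕0⊕0⊕1⊕0⊕0⊕1⊕0⊕0⊕1⊕0⊕1⊕1⊕0⊕1 = 0
Syndrome s16…s1 = 00011 → error at position 3.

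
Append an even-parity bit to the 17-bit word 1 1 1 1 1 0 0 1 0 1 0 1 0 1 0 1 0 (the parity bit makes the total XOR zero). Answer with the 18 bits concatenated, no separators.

111110010101010100

XOR of the 17 data bits: 1⊕1⊕1⊕1⊕1⊕0⊕0⊕1⊕0⊕1⊕0⊕1⊕0⊕1⊕0⊕1⊕0 = 0
Parity bit = 0 (so all 18 bits XOR to 0).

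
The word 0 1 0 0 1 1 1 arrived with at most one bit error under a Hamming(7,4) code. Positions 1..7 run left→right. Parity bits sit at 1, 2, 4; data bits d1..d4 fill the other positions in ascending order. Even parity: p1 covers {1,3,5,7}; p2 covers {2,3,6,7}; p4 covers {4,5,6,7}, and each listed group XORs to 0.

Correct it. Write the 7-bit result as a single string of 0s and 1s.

s1 (pos 1,3,5,7): 0⊕0⊕1⊕1 = 0
s2 (pos 2,3,6,7): 1⊕0⊕1⊕1 = 1
s4 (pos 4,5,6,7): 0⊕1⊕1⊕1 = 1
Syndrome s4…s1 = 110 → error at position 6.
Flip position 6: 0100111 → 0100101

0100101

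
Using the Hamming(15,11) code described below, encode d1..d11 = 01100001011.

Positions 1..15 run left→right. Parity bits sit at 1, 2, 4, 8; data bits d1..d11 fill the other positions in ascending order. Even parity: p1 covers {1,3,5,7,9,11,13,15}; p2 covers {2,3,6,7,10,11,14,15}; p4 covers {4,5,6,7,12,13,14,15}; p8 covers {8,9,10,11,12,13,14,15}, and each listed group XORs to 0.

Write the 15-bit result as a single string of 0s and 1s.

010111010001011

Place data at non-parity positions: p1 p2 0 p4 1 1 0 p8 0 0 0 1 0 1 1
p1 (pos 1,3,5,7,9,11,13,15): XOR of data positions = 0⊕1⊕0⊕0⊕0⊕0⊕1 = 0
p2 (pos 2,3,6,7,10,11,14,15): XOR of data positions = 0⊕1⊕0⊕0⊕0⊕1⊕1 = 1
p4 (pos 4,5,6,7,12,13,14,15): XOR of data positions = 1⊕1⊕0⊕1⊕0⊕1⊕1 = 1
p8 (pos 8,9,10,11,12,13,14,15): XOR of data positions = 0⊕0⊕0⊕1⊕0⊕1⊕1 = 1
Codeword: 010111010001011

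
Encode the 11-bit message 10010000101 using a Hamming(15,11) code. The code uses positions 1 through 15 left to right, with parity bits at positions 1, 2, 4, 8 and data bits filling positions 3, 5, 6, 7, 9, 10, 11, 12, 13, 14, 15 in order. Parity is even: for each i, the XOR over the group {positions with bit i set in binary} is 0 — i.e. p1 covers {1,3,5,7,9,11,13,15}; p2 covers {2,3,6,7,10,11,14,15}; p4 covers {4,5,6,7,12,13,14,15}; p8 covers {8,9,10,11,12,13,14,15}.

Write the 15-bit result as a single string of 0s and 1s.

Place data at non-parity positions: p1 p2 1 p4 0 0 1 p8 0 0 0 0 1 0 1
p1 (pos 1,3,5,7,9,11,13,15): XOR of data positions = 1⊕0⊕1⊕0⊕0⊕1⊕1 = 0
p2 (pos 2,3,6,7,10,11,14,15): XOR of data positions = 1⊕0⊕1⊕0⊕0⊕0⊕1 = 1
p4 (pos 4,5,6,7,12,13,14,15): XOR of data positions = 0⊕0⊕1⊕0⊕1⊕0⊕1 = 1
p8 (pos 8,9,10,11,12,13,14,15): XOR of data positions = 0⊕0⊕0⊕0⊕1⊕0⊕1 = 0
Codeword: 011100100000101

011100100000101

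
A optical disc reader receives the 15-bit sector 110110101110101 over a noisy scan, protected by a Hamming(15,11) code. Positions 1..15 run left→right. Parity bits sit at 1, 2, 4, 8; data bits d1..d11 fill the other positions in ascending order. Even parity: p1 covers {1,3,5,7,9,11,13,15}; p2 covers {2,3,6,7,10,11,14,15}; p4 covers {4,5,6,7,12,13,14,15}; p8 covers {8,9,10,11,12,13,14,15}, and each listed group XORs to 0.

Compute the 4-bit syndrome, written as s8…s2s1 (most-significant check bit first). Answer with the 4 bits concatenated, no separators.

s1 (pos 1,3,5,7,9,11,13,15): 1⊕0⊕1⊕1⊕1⊕1⊕1⊕1 = 1
s2 (pos 2,3,6,7,10,11,14,15): 1⊕0⊕0⊕1⊕1⊕1⊕0⊕1 = 1
s4 (pos 4,5,6,7,12,13,14,15): 1⊕1⊕0⊕1⊕0⊕1⊕0⊕1 = 1
s8 (pos 8,9,10,11,12,13,14,15): 0⊕1⊕1⊕1⊕0⊕1⊕0⊕1 = 1
Syndrome s8…s1 = 1111 → error at position 15.

1111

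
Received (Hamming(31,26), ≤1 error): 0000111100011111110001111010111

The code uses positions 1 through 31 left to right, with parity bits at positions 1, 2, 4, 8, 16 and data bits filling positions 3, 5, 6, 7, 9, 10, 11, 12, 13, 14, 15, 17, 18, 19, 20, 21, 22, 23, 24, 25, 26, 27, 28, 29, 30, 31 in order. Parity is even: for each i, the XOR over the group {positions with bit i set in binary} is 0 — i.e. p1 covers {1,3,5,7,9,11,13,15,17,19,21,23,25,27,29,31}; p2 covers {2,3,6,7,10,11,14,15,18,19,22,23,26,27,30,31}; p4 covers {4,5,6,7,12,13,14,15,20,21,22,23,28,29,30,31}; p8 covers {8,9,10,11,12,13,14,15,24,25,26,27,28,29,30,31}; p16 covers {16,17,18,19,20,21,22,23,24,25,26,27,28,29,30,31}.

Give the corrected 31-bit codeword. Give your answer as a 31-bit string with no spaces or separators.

s1 (pos 1,3,5,7,9,11,13,15,17,19,21,23,25,27,29,31): 0⊕0⊕1⊕1⊕0⊕0⊕1⊕1⊕1⊕0⊕0⊕1⊕1⊕1⊕1⊕1 = 0
s2 (pos 2,3,6,7,10,11,14,15,18,19,22,23,26,27,30,31): 0⊕0⊕1⊕1⊕0⊕0⊕1⊕1⊕1⊕0⊕1⊕1⊕0⊕1⊕1⊕1 = 0
s4 (pos 4,5,6,7,12,13,14,15,20,21,22,23,28,29,30,31): 0⊕1⊕1⊕1⊕1⊕1⊕1⊕1⊕0⊕0⊕1⊕1⊕0⊕1⊕1⊕1 = 0
s8 (pos 8,9,10,11,12,13,14,15,24,25,26,27,28,29,30,31): 1⊕0⊕0⊕0⊕1⊕1⊕1⊕1⊕1⊕1⊕0⊕1⊕0⊕1⊕1⊕1 = 1
s16 (pos 16,17,18,19,20,21,22,23,24,25,26,27,28,29,30,31): 1⊕1⊕1⊕0⊕0⊕0⊕1⊕1⊕1⊕1⊕0⊕1⊕0⊕1⊕1⊕1 = 1
Syndrome s16…s1 = 11000 → error at position 24.
Flip position 24: 0000111100011111110001111010111 → 0000111100011111110001101010111

0000111100011111110001101010111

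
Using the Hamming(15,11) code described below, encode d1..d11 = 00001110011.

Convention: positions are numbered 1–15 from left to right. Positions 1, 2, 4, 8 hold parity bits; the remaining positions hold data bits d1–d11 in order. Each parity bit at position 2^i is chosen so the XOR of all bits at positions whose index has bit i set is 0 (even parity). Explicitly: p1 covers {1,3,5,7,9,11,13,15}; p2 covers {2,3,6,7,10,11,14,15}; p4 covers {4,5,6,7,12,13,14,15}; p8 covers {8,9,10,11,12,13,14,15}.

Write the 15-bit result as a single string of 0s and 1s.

Place data at non-parity positions: p1 p2 0 p4 0 0 0 p8 1 1 1 0 0 1 1
p1 (pos 1,3,5,7,9,11,13,15): XOR of data positions = 0⊕0⊕0⊕1⊕1⊕0⊕1 = 1
p2 (pos 2,3,6,7,10,11,14,15): XOR of data positions = 0⊕0⊕0⊕1⊕1⊕1⊕1 = 0
p4 (pos 4,5,6,7,12,13,14,15): XOR of data positions = 0⊕0⊕0⊕0⊕0⊕1⊕1 = 0
p8 (pos 8,9,10,11,12,13,14,15): XOR of data positions = 1⊕1⊕1⊕0⊕0⊕1⊕1 = 1
Codeword: 100000011110011

100000011110011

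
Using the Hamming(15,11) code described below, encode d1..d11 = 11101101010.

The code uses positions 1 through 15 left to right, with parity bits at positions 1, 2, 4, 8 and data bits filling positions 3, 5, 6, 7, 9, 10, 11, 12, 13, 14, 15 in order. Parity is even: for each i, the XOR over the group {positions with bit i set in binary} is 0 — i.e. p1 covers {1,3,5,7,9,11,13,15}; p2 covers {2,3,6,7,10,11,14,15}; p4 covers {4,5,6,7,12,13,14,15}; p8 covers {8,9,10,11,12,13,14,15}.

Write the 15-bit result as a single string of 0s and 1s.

101011001101010

Place data at non-parity positions: p1 p2 1 p4 1 1 0 p8 1 1 0 1 0 1 0
p1 (pos 1,3,5,7,9,11,13,15): XOR of data positions = 1⊕1⊕0⊕1⊕0⊕0⊕0 = 1
p2 (pos 2,3,6,7,10,11,14,15): XOR of data positions = 1⊕1⊕0⊕1⊕0⊕1⊕0 = 0
p4 (pos 4,5,6,7,12,13,14,15): XOR of data positions = 1⊕1⊕0⊕1⊕0⊕1⊕0 = 0
p8 (pos 8,9,10,11,12,13,14,15): XOR of data positions = 1⊕1⊕0⊕1⊕0⊕1⊕0 = 0
Codeword: 101011001101010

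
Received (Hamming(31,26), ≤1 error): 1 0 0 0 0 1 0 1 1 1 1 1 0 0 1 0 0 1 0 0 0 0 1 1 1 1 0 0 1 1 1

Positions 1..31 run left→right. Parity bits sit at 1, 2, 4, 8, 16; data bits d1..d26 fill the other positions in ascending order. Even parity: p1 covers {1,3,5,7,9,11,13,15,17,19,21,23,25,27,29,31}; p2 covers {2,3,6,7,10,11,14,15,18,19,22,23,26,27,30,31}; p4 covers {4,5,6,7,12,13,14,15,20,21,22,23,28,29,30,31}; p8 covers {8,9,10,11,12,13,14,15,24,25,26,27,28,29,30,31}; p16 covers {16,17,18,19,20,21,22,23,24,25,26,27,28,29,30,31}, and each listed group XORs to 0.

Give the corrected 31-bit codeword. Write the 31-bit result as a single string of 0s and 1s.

1000000111110010010000111100111

s1 (pos 1,3,5,7,9,11,13,15,17,19,21,23,25,27,29,31): 1⊕0⊕0⊕0⊕1⊕1⊕0⊕1⊕0⊕0⊕0⊕1⊕1⊕0⊕1⊕1 = 0
s2 (pos 2,3,6,7,10,11,14,15,18,19,22,23,26,27,30,31): 0⊕0⊕1⊕0⊕1⊕1⊕0⊕1⊕1⊕0⊕0⊕1⊕1⊕0⊕1⊕1 = 1
s4 (pos 4,5,6,7,12,13,14,15,20,21,22,23,28,29,30,31): 0⊕0⊕1⊕0⊕1⊕0⊕0⊕1⊕0⊕0⊕0⊕1⊕0⊕1⊕1⊕1 = 1
s8 (pos 8,9,10,11,12,13,14,15,24,25,26,27,28,29,30,31): 1⊕1⊕1⊕1⊕1⊕0⊕0⊕1⊕1⊕1⊕1⊕0⊕0⊕1⊕1⊕1 = 0
s16 (pos 16,17,18,19,20,21,22,23,24,25,26,27,28,29,30,31): 0⊕0⊕1⊕0⊕0⊕0⊕0⊕1⊕1⊕1⊕1⊕0⊕0⊕1⊕1⊕1 = 0
Syndrome s16…s1 = 00110 → error at position 6.
Flip position 6: 1000010111110010010000111100111 → 1000000111110010010000111100111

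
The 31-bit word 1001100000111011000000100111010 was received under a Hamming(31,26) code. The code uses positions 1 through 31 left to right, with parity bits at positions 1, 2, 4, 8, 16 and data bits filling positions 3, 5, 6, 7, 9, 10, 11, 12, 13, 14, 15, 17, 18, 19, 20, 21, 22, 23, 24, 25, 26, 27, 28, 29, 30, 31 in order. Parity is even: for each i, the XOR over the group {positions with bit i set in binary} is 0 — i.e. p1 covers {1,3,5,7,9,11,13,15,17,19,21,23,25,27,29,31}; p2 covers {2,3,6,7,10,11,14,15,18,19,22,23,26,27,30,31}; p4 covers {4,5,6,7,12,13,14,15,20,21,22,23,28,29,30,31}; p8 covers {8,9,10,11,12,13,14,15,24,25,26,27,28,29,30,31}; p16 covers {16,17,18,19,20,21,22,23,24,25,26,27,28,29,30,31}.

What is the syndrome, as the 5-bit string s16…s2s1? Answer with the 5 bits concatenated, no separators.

s1 (pos 1,3,5,7,9,11,13,15,17,19,21,23,25,27,29,31): 1⊕0⊕1⊕0⊕0⊕1⊕1⊕1⊕0⊕0⊕0⊕1⊕0⊕1⊕0⊕0 = 1
s2 (pos 2,3,6,7,10,11,14,15,18,19,22,23,26,27,30,31): 0⊕0⊕0⊕0⊕0⊕1⊕0⊕1⊕0⊕0⊕0⊕1⊕1⊕1⊕1⊕0 = 0
s4 (pos 4,5,6,7,12,13,14,15,20,21,22,23,28,29,30,31): 1⊕1⊕0⊕0⊕1⊕1⊕0⊕1⊕0⊕0⊕0⊕1⊕1⊕0⊕1⊕0 = 0
s8 (pos 8,9,10,11,12,13,14,15,24,25,26,27,28,29,30,31): 0⊕0⊕0⊕1⊕1⊕1⊕0⊕1⊕0⊕0⊕1⊕1⊕1⊕0⊕1⊕0 = 0
s16 (pos 16,17,18,19,20,21,22,23,24,25,26,27,28,29,30,31): 1⊕0⊕0⊕0⊕0⊕0⊕0⊕1⊕0⊕0⊕1⊕1⊕1⊕0⊕1⊕0 = 0
Syndrome s16…s1 = 00001 → error at position 1.

00001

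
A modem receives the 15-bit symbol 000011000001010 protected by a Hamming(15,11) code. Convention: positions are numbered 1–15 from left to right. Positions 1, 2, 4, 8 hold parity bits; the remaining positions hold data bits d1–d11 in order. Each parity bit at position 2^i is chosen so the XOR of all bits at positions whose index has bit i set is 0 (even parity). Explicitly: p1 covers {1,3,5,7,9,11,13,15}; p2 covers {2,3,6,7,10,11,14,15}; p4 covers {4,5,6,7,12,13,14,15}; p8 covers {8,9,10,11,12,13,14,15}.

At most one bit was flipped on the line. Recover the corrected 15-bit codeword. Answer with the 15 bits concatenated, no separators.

s1 (pos 1,3,5,7,9,11,13,15): 0⊕0⊕1⊕0⊕0⊕0⊕0⊕0 = 1
s2 (pos 2,3,6,7,10,11,14,15): 0⊕0⊕1⊕0⊕0⊕0⊕1⊕0 = 0
s4 (pos 4,5,6,7,12,13,14,15): 0⊕1⊕1⊕0⊕1⊕0⊕1⊕0 = 0
s8 (pos 8,9,10,11,12,13,14,15): 0⊕0⊕0⊕0⊕1⊕0⊕1⊕0 = 0
Syndrome s8…s1 = 0001 → error at position 1.
Flip position 1: 000011000001010 → 100011000001010

100011000001010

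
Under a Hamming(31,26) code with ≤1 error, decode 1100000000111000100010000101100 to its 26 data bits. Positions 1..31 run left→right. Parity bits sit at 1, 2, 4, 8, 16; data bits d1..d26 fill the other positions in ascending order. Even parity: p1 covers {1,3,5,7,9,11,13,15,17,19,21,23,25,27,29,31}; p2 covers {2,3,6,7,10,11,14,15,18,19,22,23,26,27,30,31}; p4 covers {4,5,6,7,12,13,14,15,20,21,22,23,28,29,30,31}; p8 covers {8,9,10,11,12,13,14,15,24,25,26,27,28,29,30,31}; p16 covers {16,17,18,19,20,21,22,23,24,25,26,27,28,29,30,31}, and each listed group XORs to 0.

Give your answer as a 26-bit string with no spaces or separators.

00000011100100011000101100

s1 (pos 1,3,5,7,9,11,13,15,17,19,21,23,25,27,29,31): 1⊕0⊕0⊕0⊕0⊕1⊕1⊕0⊕1⊕0⊕1⊕0⊕0⊕0⊕1⊕0 = 0
s2 (pos 2,3,6,7,10,11,14,15,18,19,22,23,26,27,30,31): 1⊕0⊕0⊕0⊕0⊕1⊕0⊕0⊕0⊕0⊕0⊕0⊕1⊕0⊕0⊕0 = 1
s4 (pos 4,5,6,7,12,13,14,15,20,21,22,23,28,29,30,31): 0⊕0⊕0⊕0⊕1⊕1⊕0⊕0⊕0⊕1⊕0⊕0⊕1⊕1⊕0⊕0 = 1
s8 (pos 8,9,10,11,12,13,14,15,24,25,26,27,28,29,30,31): 0⊕0⊕0⊕1⊕1⊕1⊕0⊕0⊕0⊕0⊕1⊕0⊕1⊕1⊕0⊕0 = 0
s16 (pos 16,17,18,19,20,21,22,23,24,25,26,27,28,29,30,31): 0⊕1⊕0⊕0⊕0⊕1⊕0⊕0⊕0⊕0⊕1⊕0⊕1⊕1⊕0⊕0 = 1
Syndrome s16…s1 = 10110 → error at position 22.
Flip position 22: 1100000000111000100010000101100 → 1100000000111000100011000101100
Read data bits from positions 3,5,6,7,9,10,11,12,13,14,15,17,18,19,20,21,22,23,24,25,26,27,28,29,30,31: 00000011100100011000101100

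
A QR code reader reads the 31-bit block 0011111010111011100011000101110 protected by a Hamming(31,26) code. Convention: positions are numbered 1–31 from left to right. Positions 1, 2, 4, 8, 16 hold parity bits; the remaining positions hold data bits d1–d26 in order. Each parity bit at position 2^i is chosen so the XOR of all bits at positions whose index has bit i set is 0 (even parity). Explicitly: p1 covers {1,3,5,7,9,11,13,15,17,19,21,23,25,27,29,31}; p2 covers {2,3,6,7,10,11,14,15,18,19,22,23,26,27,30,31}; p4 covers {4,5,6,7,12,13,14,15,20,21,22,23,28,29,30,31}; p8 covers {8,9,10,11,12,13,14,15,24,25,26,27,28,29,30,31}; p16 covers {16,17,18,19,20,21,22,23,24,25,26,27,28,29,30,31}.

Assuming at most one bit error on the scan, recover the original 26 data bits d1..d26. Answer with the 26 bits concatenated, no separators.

s1 (pos 1,3,5,7,9,11,13,15,17,19,21,23,25,27,29,31): 0⊕1⊕1⊕1⊕1⊕1⊕1⊕1⊕1⊕0⊕1⊕0⊕0⊕0⊕1⊕0 = 0
s2 (pos 2,3,6,7,10,11,14,15,18,19,22,23,26,27,30,31): 0⊕1⊕1⊕1⊕0⊕1⊕0⊕1⊕0⊕0⊕1⊕0⊕1⊕0⊕1⊕0 = 0
s4 (pos 4,5,6,7,12,13,14,15,20,21,22,23,28,29,30,31): 1⊕1⊕1⊕1⊕1⊕1⊕0⊕1⊕0⊕1⊕1⊕0⊕1⊕1⊕1⊕0 = 0
s8 (pos 8,9,10,11,12,13,14,15,24,25,26,27,28,29,30,31): 0⊕1⊕0⊕1⊕1⊕1⊕0⊕1⊕0⊕0⊕1⊕0⊕1⊕1⊕1⊕0 = 1
s16 (pos 16,17,18,19,20,21,22,23,24,25,26,27,28,29,30,31): 1⊕1⊕0⊕0⊕0⊕1⊕1⊕0⊕0⊕0⊕1⊕0⊕1⊕1⊕1⊕0 = 0
Syndrome s16…s1 = 01000 → error at position 8.
Flip position 8: 0011111010111011100011000101110 → 0011111110111011100011000101110
Read data bits from positions 3,5,6,7,9,10,11,12,13,14,15,17,18,19,20,21,22,23,24,25,26,27,28,29,30,31: 11111011101100011000101110

11111011101100011000101110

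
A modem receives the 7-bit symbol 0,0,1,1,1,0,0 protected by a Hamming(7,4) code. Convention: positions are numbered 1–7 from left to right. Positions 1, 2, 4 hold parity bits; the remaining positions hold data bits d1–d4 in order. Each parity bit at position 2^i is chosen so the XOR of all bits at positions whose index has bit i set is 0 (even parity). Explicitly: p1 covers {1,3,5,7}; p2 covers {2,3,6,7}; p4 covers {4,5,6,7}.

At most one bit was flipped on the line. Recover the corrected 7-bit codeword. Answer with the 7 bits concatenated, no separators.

s1 (pos 1,3,5,7): 0⊕1⊕1⊕0 = 0
s2 (pos 2,3,6,7): 0⊕1⊕0⊕0 = 1
s4 (pos 4,5,6,7): 1⊕1⊕0⊕0 = 0
Syndrome s4…s1 = 010 → error at position 2.
Flip position 2: 0011100 → 0111100

0111100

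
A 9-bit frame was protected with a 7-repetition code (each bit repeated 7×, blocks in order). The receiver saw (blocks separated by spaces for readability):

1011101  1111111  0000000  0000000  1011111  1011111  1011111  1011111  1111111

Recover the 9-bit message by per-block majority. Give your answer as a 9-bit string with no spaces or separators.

Block 1 (1011101): 5 ones → 1
Block 2 (1111111): 7 ones → 1
Block 3 (0000000): 0 ones → 0
Block 4 (0000000): 0 ones → 0
Block 5 (1011111): 6 ones → 1
Block 6 (1011111): 6 ones → 1
Block 7 (1011111): 6 ones → 1
Block 8 (1011111): 6 ones → 1
Block 9 (1111111): 7 ones → 1

110011111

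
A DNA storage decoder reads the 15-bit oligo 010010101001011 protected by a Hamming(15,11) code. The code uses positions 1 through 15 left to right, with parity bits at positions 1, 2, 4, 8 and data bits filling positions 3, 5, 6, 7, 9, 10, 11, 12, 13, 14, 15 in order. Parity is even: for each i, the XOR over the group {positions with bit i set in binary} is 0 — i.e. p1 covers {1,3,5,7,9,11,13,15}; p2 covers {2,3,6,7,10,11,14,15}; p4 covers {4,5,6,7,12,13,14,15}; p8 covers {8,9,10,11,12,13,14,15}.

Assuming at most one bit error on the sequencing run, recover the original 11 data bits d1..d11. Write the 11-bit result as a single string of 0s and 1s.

01011001011

s1 (pos 1,3,5,7,9,11,13,15): 0⊕0⊕1⊕1⊕1⊕0⊕0⊕1 = 0
s2 (pos 2,3,6,7,10,11,14,15): 1⊕0⊕0⊕1⊕0⊕0⊕1⊕1 = 0
s4 (pos 4,5,6,7,12,13,14,15): 0⊕1⊕0⊕1⊕1⊕0⊕1⊕1 = 1
s8 (pos 8,9,10,11,12,13,14,15): 0⊕1⊕0⊕0⊕1⊕0⊕1⊕1 = 0
Syndrome s8…s1 = 0100 → error at position 4.
Flip position 4: 010010101001011 → 010110101001011
Read data bits from positions 3,5,6,7,9,10,11,12,13,14,15: 01011001011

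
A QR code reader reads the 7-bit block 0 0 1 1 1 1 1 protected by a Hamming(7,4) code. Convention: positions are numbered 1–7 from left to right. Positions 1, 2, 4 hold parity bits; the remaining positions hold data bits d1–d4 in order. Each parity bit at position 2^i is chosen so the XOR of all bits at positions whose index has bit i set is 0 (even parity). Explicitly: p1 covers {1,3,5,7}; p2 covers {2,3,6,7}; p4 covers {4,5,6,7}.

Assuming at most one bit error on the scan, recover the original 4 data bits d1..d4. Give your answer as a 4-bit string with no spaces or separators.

s1 (pos 1,3,5,7): 0⊕1⊕1⊕1 = 1
s2 (pos 2,3,6,7): 0⊕1⊕1⊕1 = 1
s4 (pos 4,5,6,7): 1⊕1⊕1⊕1 = 0
Syndrome s4…s1 = 011 → error at position 3.
Flip position 3: 0011111 → 0001111
Read data bits from positions 3,5,6,7: 0111

0111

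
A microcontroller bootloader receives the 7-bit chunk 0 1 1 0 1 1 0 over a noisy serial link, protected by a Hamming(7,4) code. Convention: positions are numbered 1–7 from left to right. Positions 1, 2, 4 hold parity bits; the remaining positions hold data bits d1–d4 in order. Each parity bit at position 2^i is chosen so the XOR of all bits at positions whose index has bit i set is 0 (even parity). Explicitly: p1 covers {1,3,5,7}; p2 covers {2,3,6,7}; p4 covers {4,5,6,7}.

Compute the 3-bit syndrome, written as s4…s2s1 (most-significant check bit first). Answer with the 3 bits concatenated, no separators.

010

s1 (pos 1,3,5,7): 0⊕1⊕1⊕0 = 0
s2 (pos 2,3,6,7): 1⊕1⊕1⊕0 = 1
s4 (pos 4,5,6,7): 0⊕1⊕1⊕0 = 0
Syndrome s4…s1 = 010 → error at position 2.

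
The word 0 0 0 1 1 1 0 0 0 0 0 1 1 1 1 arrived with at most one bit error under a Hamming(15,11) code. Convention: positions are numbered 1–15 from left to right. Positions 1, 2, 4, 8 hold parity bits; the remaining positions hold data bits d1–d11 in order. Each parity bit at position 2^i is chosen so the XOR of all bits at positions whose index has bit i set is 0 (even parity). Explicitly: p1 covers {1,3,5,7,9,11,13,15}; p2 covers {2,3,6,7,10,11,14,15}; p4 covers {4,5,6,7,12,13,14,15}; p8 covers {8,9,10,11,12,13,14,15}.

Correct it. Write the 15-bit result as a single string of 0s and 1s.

000111100001111

s1 (pos 1,3,5,7,9,11,13,15): 0⊕0⊕1⊕0⊕0⊕0⊕1⊕1 = 1
s2 (pos 2,3,6,7,10,11,14,15): 0⊕0⊕1⊕0⊕0⊕0⊕1⊕1 = 1
s4 (pos 4,5,6,7,12,13,14,15): 1⊕1⊕1⊕0⊕1⊕1⊕1⊕1 = 1
s8 (pos 8,9,10,11,12,13,14,15): 0⊕0⊕0⊕0⊕1⊕1⊕1⊕1 = 0
Syndrome s8…s1 = 0111 → error at position 7.
Flip position 7: 000111000001111 → 000111100001111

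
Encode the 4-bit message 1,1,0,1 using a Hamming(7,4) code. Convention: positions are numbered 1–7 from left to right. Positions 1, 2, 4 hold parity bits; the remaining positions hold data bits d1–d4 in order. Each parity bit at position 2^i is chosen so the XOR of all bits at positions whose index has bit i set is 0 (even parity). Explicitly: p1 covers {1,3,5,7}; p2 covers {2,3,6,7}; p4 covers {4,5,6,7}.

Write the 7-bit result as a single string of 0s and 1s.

1010101

Place data at non-parity positions: p1 p2 1 p4 1 0 1
p1 (pos 1,3,5,7): XOR of data positions = 1⊕1⊕1 = 1
p2 (pos 2,3,6,7): XOR of data positions = 1⊕0⊕1 = 0
p4 (pos 4,5,6,7): XOR of data positions = 1⊕0⊕1 = 0
Codeword: 1010101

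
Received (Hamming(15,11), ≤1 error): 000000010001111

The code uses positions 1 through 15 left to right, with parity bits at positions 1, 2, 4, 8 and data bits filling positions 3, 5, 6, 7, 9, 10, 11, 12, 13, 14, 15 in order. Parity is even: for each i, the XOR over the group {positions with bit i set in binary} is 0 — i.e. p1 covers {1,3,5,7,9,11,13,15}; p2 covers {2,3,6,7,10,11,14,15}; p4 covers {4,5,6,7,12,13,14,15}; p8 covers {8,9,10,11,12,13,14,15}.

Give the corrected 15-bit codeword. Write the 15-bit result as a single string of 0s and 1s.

s1 (pos 1,3,5,7,9,11,13,15): 0⊕0⊕0⊕0⊕0⊕0⊕1⊕1 = 0
s2 (pos 2,3,6,7,10,11,14,15): 0⊕0⊕0⊕0⊕0⊕0⊕1⊕1 = 0
s4 (pos 4,5,6,7,12,13,14,15): 0⊕0⊕0⊕0⊕1⊕1⊕1⊕1 = 0
s8 (pos 8,9,10,11,12,13,14,15): 1⊕0⊕0⊕0⊕1⊕1⊕1⊕1 = 1
Syndrome s8…s1 = 1000 → error at position 8.
Flip position 8: 000000010001111 → 000000000001111

000000000001111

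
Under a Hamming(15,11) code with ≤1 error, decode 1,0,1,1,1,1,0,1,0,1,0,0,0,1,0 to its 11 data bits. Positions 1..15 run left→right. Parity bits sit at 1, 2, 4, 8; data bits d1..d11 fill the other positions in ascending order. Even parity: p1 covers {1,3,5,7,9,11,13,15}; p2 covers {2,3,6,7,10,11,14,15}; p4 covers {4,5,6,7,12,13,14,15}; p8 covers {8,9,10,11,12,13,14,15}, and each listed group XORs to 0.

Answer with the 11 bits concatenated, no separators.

s1 (pos 1,3,5,7,9,11,13,15): 1⊕1⊕1⊕0⊕0⊕0⊕0⊕0 = 1
s2 (pos 2,3,6,7,10,11,14,15): 0⊕1⊕1⊕0⊕1⊕0⊕1⊕0 = 0
s4 (pos 4,5,6,7,12,13,14,15): 1⊕1⊕1⊕0⊕0⊕0⊕1⊕0 = 0
s8 (pos 8,9,10,11,12,13,14,15): 1⊕0⊕1⊕0⊕0⊕0⊕1⊕0 = 1
Syndrome s8…s1 = 1001 → error at position 9.
Flip position 9: 101111010100010 → 101111011100010
Read data bits from positions 3,5,6,7,9,10,11,12,13,14,15: 11101100010

11101100010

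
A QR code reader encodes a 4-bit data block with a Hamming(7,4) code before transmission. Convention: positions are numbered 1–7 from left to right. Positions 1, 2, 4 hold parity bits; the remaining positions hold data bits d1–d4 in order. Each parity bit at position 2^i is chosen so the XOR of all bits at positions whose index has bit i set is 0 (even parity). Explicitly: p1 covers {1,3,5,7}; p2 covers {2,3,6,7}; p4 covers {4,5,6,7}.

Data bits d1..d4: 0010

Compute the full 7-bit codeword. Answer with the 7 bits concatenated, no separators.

Place data at non-parity positions: p1 p2 0 p4 0 1 0
p1 (pos 1,3,5,7): XOR of data positions = 0⊕0⊕0 = 0
p2 (pos 2,3,6,7): XOR of data positions = 0⊕1⊕0 = 1
p4 (pos 4,5,6,7): XOR of data positions = 0⊕1⊕0 = 1
Codeword: 0101010

0101010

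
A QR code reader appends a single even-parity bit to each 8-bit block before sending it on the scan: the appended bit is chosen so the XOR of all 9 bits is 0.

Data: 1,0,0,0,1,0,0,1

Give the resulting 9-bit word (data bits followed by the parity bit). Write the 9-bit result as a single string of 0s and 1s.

XOR of the 8 data bits: 1⊕0⊕0⊕0⊕1⊕0⊕0⊕1 = 1
Parity bit = 1 (so all 9 bits XOR to 0).

100010011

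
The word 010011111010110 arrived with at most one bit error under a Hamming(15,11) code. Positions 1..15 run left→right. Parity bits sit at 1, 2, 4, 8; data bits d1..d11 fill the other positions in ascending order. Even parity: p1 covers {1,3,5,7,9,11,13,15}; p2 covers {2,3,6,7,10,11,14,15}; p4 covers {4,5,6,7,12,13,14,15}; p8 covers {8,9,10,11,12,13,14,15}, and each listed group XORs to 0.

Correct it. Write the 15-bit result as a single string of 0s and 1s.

010011111010111

s1 (pos 1,3,5,7,9,11,13,15): 0⊕0⊕1⊕1⊕1⊕1⊕1⊕0 = 1
s2 (pos 2,3,6,7,10,11,14,15): 1⊕0⊕1⊕1⊕0⊕1⊕1⊕0 = 1
s4 (pos 4,5,6,7,12,13,14,15): 0⊕1⊕1⊕1⊕0⊕1⊕1⊕0 = 1
s8 (pos 8,9,10,11,12,13,14,15): 1⊕1⊕0⊕1⊕0⊕1⊕1⊕0 = 1
Syndrome s8…s1 = 1111 → error at position 15.
Flip position 15: 010011111010110 → 010011111010111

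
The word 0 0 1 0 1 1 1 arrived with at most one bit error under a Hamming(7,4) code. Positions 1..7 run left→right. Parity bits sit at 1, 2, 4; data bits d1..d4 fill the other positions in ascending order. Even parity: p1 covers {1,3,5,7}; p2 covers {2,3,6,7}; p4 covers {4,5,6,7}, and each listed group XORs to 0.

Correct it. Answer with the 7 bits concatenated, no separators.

0010110

s1 (pos 1,3,5,7): 0⊕1⊕1⊕1 = 1
s2 (pos 2,3,6,7): 0⊕1⊕1⊕1 = 1
s4 (pos 4,5,6,7): 0⊕1⊕1⊕1 = 1
Syndrome s4…s1 = 111 → error at position 7.
Flip position 7: 0010111 → 0010110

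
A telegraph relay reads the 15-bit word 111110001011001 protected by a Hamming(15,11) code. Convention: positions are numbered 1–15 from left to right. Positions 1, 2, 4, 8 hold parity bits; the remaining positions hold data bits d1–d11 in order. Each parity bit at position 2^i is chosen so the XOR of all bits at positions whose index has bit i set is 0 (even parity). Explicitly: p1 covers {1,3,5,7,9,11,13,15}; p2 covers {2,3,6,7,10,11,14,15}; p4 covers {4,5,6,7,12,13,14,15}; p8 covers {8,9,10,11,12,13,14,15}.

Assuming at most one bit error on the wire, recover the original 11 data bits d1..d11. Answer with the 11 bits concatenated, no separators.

11001011001

s1 (pos 1,3,5,7,9,11,13,15): 1⊕1⊕1⊕0⊕1⊕1⊕0⊕1 = 0
s2 (pos 2,3,6,7,10,11,14,15): 1⊕1⊕0⊕0⊕0⊕1⊕0⊕1 = 0
s4 (pos 4,5,6,7,12,13,14,15): 1⊕1⊕0⊕0⊕1⊕0⊕0⊕1 = 0
s8 (pos 8,9,10,11,12,13,14,15): 0⊕1⊕0⊕1⊕1⊕0⊕0⊕1 = 0
Syndrome s8…s1 = 0000 → no error.
Read data bits from positions 3,5,6,7,9,10,11,12,13,14,15: 11001011001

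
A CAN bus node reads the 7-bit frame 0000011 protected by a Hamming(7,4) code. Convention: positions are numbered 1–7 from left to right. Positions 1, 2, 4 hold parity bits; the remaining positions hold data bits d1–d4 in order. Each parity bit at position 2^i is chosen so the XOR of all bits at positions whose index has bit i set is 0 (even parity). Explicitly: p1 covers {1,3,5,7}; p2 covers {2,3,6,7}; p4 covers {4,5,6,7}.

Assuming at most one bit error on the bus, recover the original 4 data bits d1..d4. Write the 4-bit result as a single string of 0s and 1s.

0011

s1 (pos 1,3,5,7): 0⊕0⊕0⊕1 = 1
s2 (pos 2,3,6,7): 0⊕0⊕1⊕1 = 0
s4 (pos 4,5,6,7): 0⊕0⊕1⊕1 = 0
Syndrome s4…s1 = 001 → error at position 1.
Flip position 1: 0000011 → 1000011
Read data bits from positions 3,5,6,7: 0011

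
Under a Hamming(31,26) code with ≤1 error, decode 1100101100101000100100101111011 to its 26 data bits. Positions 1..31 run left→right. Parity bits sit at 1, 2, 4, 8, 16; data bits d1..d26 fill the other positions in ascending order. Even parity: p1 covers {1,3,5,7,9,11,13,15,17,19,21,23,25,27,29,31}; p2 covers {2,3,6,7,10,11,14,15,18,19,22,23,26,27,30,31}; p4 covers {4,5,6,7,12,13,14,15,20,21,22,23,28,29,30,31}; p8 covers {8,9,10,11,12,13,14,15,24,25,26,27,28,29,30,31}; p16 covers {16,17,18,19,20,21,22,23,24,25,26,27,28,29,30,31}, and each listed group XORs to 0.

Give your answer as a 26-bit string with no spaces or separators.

01010010100100100111111011

s1 (pos 1,3,5,7,9,11,13,15,17,19,21,23,25,27,29,31): 1⊕0⊕1⊕1⊕0⊕1⊕1⊕0⊕1⊕0⊕0⊕1⊕1⊕1⊕0⊕1 = 0
s2 (pos 2,3,6,7,10,11,14,15,18,19,22,23,26,27,30,31): 1⊕0⊕0⊕1⊕0⊕1⊕0⊕0⊕0⊕0⊕0⊕1⊕1⊕1⊕1⊕1 = 0
s4 (pos 4,5,6,7,12,13,14,15,20,21,22,23,28,29,30,31): 0⊕1⊕0⊕1⊕0⊕1⊕0⊕0⊕1⊕0⊕0⊕1⊕1⊕0⊕1⊕1 = 0
s8 (pos 8,9,10,11,12,13,14,15,24,25,26,27,28,29,30,31): 1⊕0⊕0⊕1⊕0⊕1⊕0⊕0⊕0⊕1⊕1⊕1⊕1⊕0⊕1⊕1 = 1
s16 (pos 16,17,18,19,20,21,22,23,24,25,26,27,28,29,30,31): 0⊕1⊕0⊕0⊕1⊕0⊕0⊕1⊕0⊕1⊕1⊕1⊕1⊕0⊕1⊕1 = 1
Syndrome s16…s1 = 11000 → error at position 24.
Flip position 24: 1100101100101000100100101111011 → 1100101100101000100100111111011
Read data bits from positions 3,5,6,7,9,10,11,12,13,14,15,17,18,19,20,21,22,23,24,25,26,27,28,29,30,31: 01010010100100100111111011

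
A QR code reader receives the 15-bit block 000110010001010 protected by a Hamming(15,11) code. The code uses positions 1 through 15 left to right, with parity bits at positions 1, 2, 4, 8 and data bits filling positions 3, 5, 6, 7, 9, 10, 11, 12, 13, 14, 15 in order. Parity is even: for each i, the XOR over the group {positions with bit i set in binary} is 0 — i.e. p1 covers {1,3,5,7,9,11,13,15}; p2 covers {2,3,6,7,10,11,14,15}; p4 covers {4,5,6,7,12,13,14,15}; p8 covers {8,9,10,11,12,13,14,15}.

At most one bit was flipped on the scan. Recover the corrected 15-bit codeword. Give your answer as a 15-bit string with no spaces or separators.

000110010011010

s1 (pos 1,3,5,7,9,11,13,15): 0⊕0⊕1⊕0⊕0⊕0⊕0⊕0 = 1
s2 (pos 2,3,6,7,10,11,14,15): 0⊕0⊕0⊕0⊕0⊕0⊕1⊕0 = 1
s4 (pos 4,5,6,7,12,13,14,15): 1⊕1⊕0⊕0⊕1⊕0⊕1⊕0 = 0
s8 (pos 8,9,10,11,12,13,14,15): 1⊕0⊕0⊕0⊕1⊕0⊕1⊕0 = 1
Syndrome s8…s1 = 1011 → error at position 11.
Flip position 11: 000110010001010 → 000110010011010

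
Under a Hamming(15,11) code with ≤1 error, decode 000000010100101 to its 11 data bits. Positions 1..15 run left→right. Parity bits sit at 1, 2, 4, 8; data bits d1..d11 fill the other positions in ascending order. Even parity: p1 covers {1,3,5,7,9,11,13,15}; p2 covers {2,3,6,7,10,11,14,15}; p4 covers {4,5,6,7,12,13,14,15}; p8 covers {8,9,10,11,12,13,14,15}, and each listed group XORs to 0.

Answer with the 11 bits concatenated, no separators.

s1 (pos 1,3,5,7,9,11,13,15): 0⊕0⊕0⊕0⊕0⊕0⊕1⊕1 = 0
s2 (pos 2,3,6,7,10,11,14,15): 0⊕0⊕0⊕0⊕1⊕0⊕0⊕1 = 0
s4 (pos 4,5,6,7,12,13,14,15): 0⊕0⊕0⊕0⊕0⊕1⊕0⊕1 = 0
s8 (pos 8,9,10,11,12,13,14,15): 1⊕0⊕1⊕0⊕0⊕1⊕0⊕1 = 0
Syndrome s8…s1 = 0000 → no error.
Read data bits from positions 3,5,6,7,9,10,11,12,13,14,15: 00000100101

00000100101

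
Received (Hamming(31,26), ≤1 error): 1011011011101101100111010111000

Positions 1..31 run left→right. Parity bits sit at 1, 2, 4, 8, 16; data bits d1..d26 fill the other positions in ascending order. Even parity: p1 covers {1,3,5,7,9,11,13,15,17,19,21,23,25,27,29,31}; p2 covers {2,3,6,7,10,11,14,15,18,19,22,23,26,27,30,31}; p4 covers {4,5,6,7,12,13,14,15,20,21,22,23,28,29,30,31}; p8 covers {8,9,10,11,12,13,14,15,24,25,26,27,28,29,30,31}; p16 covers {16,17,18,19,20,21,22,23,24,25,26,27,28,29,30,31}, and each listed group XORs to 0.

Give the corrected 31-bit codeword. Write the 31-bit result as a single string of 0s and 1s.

1011011011101101100111010111001

s1 (pos 1,3,5,7,9,11,13,15,17,19,21,23,25,27,29,31): 1⊕1⊕0⊕1⊕1⊕1⊕1⊕0⊕1⊕0⊕1⊕0⊕0⊕1⊕0⊕0 = 1
s2 (pos 2,3,6,7,10,11,14,15,18,19,22,23,26,27,30,31): 0⊕1⊕1⊕1⊕1⊕1⊕1⊕0⊕0⊕0⊕1⊕0⊕1⊕1⊕0⊕0 = 1
s4 (pos 4,5,6,7,12,13,14,15,20,21,22,23,28,29,30,31): 1⊕0⊕1⊕1⊕0⊕1⊕1⊕0⊕1⊕1⊕1⊕0⊕1⊕0⊕0⊕0 = 1
s8 (pos 8,9,10,11,12,13,14,15,24,25,26,27,28,29,30,31): 0⊕1⊕1⊕1⊕0⊕1⊕1⊕0⊕1⊕0⊕1⊕1⊕1⊕0⊕0⊕0 = 1
s16 (pos 16,17,18,19,20,21,22,23,24,25,26,27,28,29,30,31): 1⊕1⊕0⊕0⊕1⊕1⊕1⊕0⊕1⊕0⊕1⊕1⊕1⊕0⊕0⊕0 = 1
Syndrome s16…s1 = 11111 → error at position 31.
Flip position 31: 1011011011101101100111010111000 → 1011011011101101100111010111001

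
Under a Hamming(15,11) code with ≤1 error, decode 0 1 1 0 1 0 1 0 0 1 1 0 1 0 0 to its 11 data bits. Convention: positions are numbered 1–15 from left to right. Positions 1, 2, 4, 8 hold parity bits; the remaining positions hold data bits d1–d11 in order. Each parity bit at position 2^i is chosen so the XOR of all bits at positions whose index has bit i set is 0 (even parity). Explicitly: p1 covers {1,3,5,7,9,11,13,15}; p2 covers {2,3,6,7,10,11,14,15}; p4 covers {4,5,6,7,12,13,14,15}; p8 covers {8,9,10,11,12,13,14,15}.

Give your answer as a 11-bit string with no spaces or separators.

s1 (pos 1,3,5,7,9,11,13,15): 0⊕1⊕1⊕1⊕0⊕1⊕1⊕0 = 1
s2 (pos 2,3,6,7,10,11,14,15): 1⊕1⊕0⊕1⊕1⊕1⊕0⊕0 = 1
s4 (pos 4,5,6,7,12,13,14,15): 0⊕1⊕0⊕1⊕0⊕1⊕0⊕0 = 1
s8 (pos 8,9,10,11,12,13,14,15): 0⊕0⊕1⊕1⊕0⊕1⊕0⊕0 = 1
Syndrome s8…s1 = 1111 → error at position 15.
Flip position 15: 011010100110100 → 011010100110101
Read data bits from positions 3,5,6,7,9,10,11,12,13,14,15: 11010110101

11010110101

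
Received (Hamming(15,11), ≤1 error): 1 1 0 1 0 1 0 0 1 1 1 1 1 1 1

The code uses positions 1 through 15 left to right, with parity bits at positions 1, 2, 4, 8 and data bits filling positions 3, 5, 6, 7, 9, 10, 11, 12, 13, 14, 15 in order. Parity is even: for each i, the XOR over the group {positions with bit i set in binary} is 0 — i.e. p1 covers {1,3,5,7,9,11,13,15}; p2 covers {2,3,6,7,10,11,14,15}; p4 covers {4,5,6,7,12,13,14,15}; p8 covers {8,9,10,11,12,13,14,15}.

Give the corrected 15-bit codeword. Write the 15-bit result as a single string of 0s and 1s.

110101000111111

s1 (pos 1,3,5,7,9,11,13,15): 1⊕0⊕0⊕0⊕1⊕1⊕1⊕1 = 1
s2 (pos 2,3,6,7,10,11,14,15): 1⊕0⊕1⊕0⊕1⊕1⊕1⊕1 = 0
s4 (pos 4,5,6,7,12,13,14,15): 1⊕0⊕1⊕0⊕1⊕1⊕1⊕1 = 0
s8 (pos 8,9,10,11,12,13,14,15): 0⊕1⊕1⊕1⊕1⊕1⊕1⊕1 = 1
Syndrome s8…s1 = 1001 → error at position 9.
Flip position 9: 110101001111111 → 110101000111111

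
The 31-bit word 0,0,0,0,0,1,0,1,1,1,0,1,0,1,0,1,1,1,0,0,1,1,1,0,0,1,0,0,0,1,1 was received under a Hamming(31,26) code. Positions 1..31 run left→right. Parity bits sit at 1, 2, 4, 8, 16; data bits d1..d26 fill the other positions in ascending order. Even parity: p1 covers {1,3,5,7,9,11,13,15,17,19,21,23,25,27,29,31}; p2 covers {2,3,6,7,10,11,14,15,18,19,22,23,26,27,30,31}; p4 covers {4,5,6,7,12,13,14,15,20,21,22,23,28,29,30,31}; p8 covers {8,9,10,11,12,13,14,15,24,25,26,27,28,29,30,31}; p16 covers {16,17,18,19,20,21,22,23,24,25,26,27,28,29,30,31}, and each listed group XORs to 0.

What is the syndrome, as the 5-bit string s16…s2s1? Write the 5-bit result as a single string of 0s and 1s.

s1 (pos 1,3,5,7,9,11,13,15,17,19,21,23,25,27,29,31): 0⊕0⊕0⊕0⊕1⊕0⊕0⊕0⊕1⊕0⊕1⊕1⊕0⊕0⊕0⊕1 = 1
s2 (pos 2,3,6,7,10,11,14,15,18,19,22,23,26,27,30,31): 0⊕0⊕1⊕0⊕1⊕0⊕1⊕0⊕1⊕0⊕1⊕1⊕1⊕0⊕1⊕1 = 1
s4 (pos 4,5,6,7,12,13,14,15,20,21,22,23,28,29,30,31): 0⊕0⊕1⊕0⊕1⊕0⊕1⊕0⊕0⊕1⊕1⊕1⊕0⊕0⊕1⊕1 = 0
s8 (pos 8,9,10,11,12,13,14,15,24,25,26,27,28,29,30,31): 1⊕1⊕1⊕0⊕1⊕0⊕1⊕0⊕0⊕0⊕1⊕0⊕0⊕0⊕1⊕1 = 0
s16 (pos 16,17,18,19,20,21,22,23,24,25,26,27,28,29,30,31): 1⊕1⊕1⊕0⊕0⊕1⊕1⊕1⊕0⊕0⊕1⊕0⊕0⊕0⊕1⊕1 = 1
Syndrome s16…s1 = 10011 → error at position 19.

10011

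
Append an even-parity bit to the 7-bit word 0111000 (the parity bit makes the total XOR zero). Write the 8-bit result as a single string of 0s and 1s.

XOR of the 7 data bits: 0⊕1⊕1⊕1⊕0⊕0⊕0 = 1
Parity bit = 1 (so all 8 bits XOR to 0).

01110001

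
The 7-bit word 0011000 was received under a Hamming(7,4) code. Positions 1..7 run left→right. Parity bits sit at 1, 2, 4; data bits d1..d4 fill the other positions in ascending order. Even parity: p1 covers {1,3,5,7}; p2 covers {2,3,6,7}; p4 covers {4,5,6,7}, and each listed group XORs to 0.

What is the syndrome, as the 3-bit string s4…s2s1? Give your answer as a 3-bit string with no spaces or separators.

111

s1 (pos 1,3,5,7): 0⊕1⊕0⊕0 = 1
s2 (pos 2,3,6,7): 0⊕1⊕0⊕0 = 1
s4 (pos 4,5,6,7): 1⊕0⊕0⊕0 = 1
Syndrome s4…s1 = 111 → error at position 7.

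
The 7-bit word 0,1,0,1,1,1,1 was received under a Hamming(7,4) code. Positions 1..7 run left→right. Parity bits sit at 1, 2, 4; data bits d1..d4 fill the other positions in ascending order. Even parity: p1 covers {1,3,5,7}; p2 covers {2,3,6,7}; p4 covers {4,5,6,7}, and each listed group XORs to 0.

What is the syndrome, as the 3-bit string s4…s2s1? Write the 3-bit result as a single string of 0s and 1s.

010

s1 (pos 1,3,5,7): 0⊕0⊕1⊕1 = 0
s2 (pos 2,3,6,7): 1⊕0⊕1⊕1 = 1
s4 (pos 4,5,6,7): 1⊕1⊕1⊕1 = 0
Syndrome s4…s1 = 010 → error at position 2.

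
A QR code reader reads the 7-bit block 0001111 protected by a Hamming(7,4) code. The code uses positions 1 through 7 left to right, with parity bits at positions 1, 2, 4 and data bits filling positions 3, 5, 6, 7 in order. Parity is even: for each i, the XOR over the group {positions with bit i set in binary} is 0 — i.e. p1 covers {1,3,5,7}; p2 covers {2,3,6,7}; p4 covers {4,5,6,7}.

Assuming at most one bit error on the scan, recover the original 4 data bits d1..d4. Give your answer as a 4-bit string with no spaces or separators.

s1 (pos 1,3,5,7): 0⊕0⊕1⊕1 = 0
s2 (pos 2,3,6,7): 0⊕0⊕1⊕1 = 0
s4 (pos 4,5,6,7): 1⊕1⊕1⊕1 = 0
Syndrome s4…s1 = 000 → no error.
Read data bits from positions 3,5,6,7: 0111

0111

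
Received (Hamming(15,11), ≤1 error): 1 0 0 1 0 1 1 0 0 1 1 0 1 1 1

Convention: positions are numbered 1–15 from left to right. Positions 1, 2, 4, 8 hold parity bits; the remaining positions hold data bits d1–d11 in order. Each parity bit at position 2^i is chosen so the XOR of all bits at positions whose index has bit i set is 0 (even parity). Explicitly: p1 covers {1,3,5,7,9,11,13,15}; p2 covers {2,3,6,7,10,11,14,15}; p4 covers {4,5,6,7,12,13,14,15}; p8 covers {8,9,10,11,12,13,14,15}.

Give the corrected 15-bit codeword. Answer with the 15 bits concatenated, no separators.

s1 (pos 1,3,5,7,9,11,13,15): 1⊕0⊕0⊕1⊕0⊕1⊕1⊕1 = 1
s2 (pos 2,3,6,7,10,11,14,15): 0⊕0⊕1⊕1⊕1⊕1⊕1⊕1 = 0
s4 (pos 4,5,6,7,12,13,14,15): 1⊕0⊕1⊕1⊕0⊕1⊕1⊕1 = 0
s8 (pos 8,9,10,11,12,13,14,15): 0⊕0⊕1⊕1⊕0⊕1⊕1⊕1 = 1
Syndrome s8…s1 = 1001 → error at position 9.
Flip position 9: 100101100110111 → 100101101110111

100101101110111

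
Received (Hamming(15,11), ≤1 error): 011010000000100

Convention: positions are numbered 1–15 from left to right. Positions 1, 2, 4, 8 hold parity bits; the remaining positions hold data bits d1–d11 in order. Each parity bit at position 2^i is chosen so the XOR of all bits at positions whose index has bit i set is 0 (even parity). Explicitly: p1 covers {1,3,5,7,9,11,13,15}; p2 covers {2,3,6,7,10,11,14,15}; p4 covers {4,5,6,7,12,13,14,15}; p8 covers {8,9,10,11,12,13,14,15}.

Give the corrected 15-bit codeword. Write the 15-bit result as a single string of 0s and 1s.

s1 (pos 1,3,5,7,9,11,13,15): 0⊕1⊕1⊕0⊕0⊕0⊕1⊕0 = 1
s2 (pos 2,3,6,7,10,11,14,15): 1⊕1⊕0⊕0⊕0⊕0⊕0⊕0 = 0
s4 (pos 4,5,6,7,12,13,14,15): 0⊕1⊕0⊕0⊕0⊕1⊕0⊕0 = 0
s8 (pos 8,9,10,11,12,13,14,15): 0⊕0⊕0⊕0⊕0⊕1⊕0⊕0 = 1
Syndrome s8…s1 = 1001 → error at position 9.
Flip position 9: 011010000000100 → 011010001000100

011010001000100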